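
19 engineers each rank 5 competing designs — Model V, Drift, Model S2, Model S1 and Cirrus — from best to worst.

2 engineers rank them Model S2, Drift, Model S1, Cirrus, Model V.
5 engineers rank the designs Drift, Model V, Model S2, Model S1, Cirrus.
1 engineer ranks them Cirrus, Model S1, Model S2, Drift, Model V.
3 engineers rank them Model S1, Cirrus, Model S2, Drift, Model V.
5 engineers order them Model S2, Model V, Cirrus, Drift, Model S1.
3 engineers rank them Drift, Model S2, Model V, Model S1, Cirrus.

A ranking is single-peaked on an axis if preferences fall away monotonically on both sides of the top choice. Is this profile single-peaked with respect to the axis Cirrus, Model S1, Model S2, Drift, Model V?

Axis positions: Cirrus=1, Model S1=2, Model S2=3, Drift=4, Model V=5.
Bloc 1 (peak Model S2 at position 3): ranking walks positions 3-4-2-1-5, expanding outward from the peak — single-peaked.
Bloc 2 (peak Drift at position 4): ranking walks positions 4-5-3-2-1, expanding outward from the peak — single-peaked.
Bloc 3 (peak Cirrus at position 1): ranking walks positions 1-2-3-4-5, expanding outward from the peak — single-peaked.
Bloc 4 (peak Model S1 at position 2): ranking walks positions 2-1-3-4-5, expanding outward from the peak — single-peaked.
Bloc 5: ranking walks positions 3-5-1-4-2; Model V is ranked above Drift even though Drift lies between Model V and the peak Model S2 on the axis — preferences dip and rise again. Not single-peaked.
Bloc 6 (peak Drift at position 4): ranking walks positions 4-3-5-2-1, expanding outward from the peak — single-peaked.
Bloc 5 violates single-peakedness, so the profile is not single-peaked on this axis.

no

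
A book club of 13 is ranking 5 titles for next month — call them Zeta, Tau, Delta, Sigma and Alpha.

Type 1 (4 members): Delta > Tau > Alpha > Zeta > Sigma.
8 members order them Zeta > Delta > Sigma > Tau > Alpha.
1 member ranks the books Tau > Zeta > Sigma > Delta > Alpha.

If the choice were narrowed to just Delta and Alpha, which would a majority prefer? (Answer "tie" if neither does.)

Ballots ranking Delta above Alpha: 4 + 8 + 1 = 13.
Ballots ranking Alpha above Delta: 13 − 13 = 0.
Delta wins the head-to-head 13–0.

Delta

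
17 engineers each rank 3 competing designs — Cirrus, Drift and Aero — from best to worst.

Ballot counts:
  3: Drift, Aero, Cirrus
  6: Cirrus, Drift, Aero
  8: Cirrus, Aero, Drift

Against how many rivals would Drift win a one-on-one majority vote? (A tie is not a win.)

1

Drift against each rival (17 engineers):
Drift vs Cirrus: 3 for Drift, 14 for Cirrus — Cirrus by 14–3.
Drift vs Aero: Drift, 9–8.
Drift beats Aero; loses to Cirrus — 1 pairwise win.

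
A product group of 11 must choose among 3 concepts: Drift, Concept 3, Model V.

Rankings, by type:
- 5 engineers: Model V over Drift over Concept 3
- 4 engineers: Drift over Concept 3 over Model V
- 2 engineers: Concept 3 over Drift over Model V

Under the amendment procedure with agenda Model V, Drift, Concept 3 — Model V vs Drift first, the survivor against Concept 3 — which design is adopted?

Round 1: Model V vs Drift — 5–6, Drift advances.
Round 2: Drift vs Concept 3 — 9–2, Drift advances.
Drift survives the agenda.

Drift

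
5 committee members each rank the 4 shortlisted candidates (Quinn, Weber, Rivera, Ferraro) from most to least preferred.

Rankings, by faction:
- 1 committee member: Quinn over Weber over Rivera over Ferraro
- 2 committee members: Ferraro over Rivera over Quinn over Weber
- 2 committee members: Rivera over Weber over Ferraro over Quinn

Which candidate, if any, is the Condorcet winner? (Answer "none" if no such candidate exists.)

Rivera

Pairwise majorities:
Quinn vs Weber: Quinn, 3–2.
Quinn–Rivera: Rivera 4–1.
Quinn–Ferraro: Ferraro 4–1.
Weber–Rivera: Rivera 4–1.
Weber–Ferraro: Weber 3–2.
Rivera–Ferraro: Rivera 3–2.
Rivera wins every pairwise contest, so Rivera is the Condorcet winner.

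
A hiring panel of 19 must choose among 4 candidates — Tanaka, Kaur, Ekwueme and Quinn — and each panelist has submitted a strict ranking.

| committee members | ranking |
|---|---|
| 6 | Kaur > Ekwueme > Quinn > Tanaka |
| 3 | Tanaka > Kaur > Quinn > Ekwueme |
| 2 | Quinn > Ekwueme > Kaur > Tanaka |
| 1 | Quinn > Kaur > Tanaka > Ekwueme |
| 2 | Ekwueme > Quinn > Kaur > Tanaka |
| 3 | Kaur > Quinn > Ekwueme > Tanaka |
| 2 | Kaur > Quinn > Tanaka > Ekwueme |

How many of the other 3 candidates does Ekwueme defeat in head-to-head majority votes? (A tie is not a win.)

Ekwueme against each rival (19 committee members):
Ekwueme vs Tanaka: Ekwueme, 13–6.
Ekwueme vs Kaur: 2+2 = 4 for Ekwueme, 15 for Kaur — Kaur by 15–4.
Ekwueme vs Quinn: Ekwueme preferred on 6+2 = 8 ballots; Quinn wins 11–8.
Ekwueme beats Tanaka; loses to Kaur, Quinn — 1 pairwise win.

1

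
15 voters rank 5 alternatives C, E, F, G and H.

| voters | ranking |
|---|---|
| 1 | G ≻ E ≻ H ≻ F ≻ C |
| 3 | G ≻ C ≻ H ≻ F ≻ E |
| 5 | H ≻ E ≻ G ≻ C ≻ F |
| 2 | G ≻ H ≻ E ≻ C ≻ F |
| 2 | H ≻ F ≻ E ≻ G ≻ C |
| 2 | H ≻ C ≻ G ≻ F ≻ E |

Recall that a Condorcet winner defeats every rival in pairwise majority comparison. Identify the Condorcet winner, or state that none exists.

H

Check each pair by majority over 15 ballots:
C vs E: E wins 10–5.
C–F: C 12–3.
C vs G: G wins 13–2.
C–H: H 12–3.
E–F: E 8–7.
E–G: G 8–7.
E–H: H 14–1.
F vs G: G, 13–2.
F vs H: H, 15–0.
G–H: H 9–6.
H wins every pairwise contest, so H is the Condorcet winner.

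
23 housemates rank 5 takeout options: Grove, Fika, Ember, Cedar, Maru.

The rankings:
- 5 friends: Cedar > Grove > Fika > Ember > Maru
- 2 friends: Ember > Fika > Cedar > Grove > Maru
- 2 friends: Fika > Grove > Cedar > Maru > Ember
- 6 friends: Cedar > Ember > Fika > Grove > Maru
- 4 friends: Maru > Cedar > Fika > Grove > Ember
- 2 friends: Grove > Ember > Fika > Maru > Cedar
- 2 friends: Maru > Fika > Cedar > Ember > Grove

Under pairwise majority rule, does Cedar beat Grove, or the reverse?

Ballots ranking Cedar above Grove: 5 + 2 + 6 + 4 + 2 = 19.
Ballots ranking Grove above Cedar: 23 − 19 = 4.
Cedar wins the head-to-head 19–4.

Cedar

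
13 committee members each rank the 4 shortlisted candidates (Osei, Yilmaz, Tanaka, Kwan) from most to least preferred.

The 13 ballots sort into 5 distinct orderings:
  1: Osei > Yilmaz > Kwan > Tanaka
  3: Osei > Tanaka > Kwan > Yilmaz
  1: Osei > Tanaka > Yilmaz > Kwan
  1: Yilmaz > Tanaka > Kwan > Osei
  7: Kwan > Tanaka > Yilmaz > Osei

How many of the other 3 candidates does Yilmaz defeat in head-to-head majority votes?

1

Yilmaz against each rival (13 committee members):
Yilmaz vs Osei: Yilmaz wins 8–5.
Yilmaz vs Tanaka: Yilmaz is ranked higher on 1+1 = 2 ballots, Tanaka on 11. Tanaka wins 11–2.
Yilmaz vs Kwan: Kwan, 10–3.
Yilmaz beats Osei; loses to Tanaka, Kwan — 1 pairwise win.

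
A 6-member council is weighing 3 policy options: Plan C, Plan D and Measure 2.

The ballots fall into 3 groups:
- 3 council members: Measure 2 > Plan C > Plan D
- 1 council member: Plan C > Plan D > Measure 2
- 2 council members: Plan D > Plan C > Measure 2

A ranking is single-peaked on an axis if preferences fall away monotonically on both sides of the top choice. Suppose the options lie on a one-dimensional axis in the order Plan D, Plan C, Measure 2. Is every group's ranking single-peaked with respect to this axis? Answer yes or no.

yes

Axis positions: Plan D=1, Plan C=2, Measure 2=3.
Group 1 (peak Measure 2 at position 3): ranking walks positions 3-2-1, expanding outward from the peak — single-peaked.
Group 2 (peak Plan C at position 2): ranking walks positions 2-1-3, expanding outward from the peak — single-peaked.
Group 3 (peak Plan D at position 1): ranking walks positions 1-2-3, expanding outward from the peak — single-peaked.
Every ranking is single-peaked on this axis.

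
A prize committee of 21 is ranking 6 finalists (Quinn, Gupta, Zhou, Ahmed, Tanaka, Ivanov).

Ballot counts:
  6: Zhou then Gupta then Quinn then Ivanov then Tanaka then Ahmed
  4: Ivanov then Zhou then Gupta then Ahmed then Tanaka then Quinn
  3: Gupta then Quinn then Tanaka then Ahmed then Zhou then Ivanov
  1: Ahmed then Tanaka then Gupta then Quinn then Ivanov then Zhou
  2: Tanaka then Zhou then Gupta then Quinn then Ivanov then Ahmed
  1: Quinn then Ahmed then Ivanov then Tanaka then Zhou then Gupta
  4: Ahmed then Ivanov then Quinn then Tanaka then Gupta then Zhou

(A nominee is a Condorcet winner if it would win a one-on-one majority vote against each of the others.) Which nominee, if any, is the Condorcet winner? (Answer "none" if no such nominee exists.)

Head-to-head results (21 jurors):
Quinn vs Gupta: Gupta wins 16–5.
Quinn vs Zhou: Quinn preferred on 3+1+1+4 = 9 ballots; Zhou wins 12–9.
Quinn vs Ahmed: 12 to 9, Quinn.
Quinn–Tanaka: Quinn 14–7.
Quinn–Ivanov: Quinn 13–8.
Gupta vs Zhou: 3+1+4 = 8 for Gupta, 13 for Zhou — Zhou by 13–8.
Gupta vs Ahmed: Gupta preferred on 6+4+3+2 = 15 ballots; Gupta wins 15–6.
Gupta vs Tanaka: Gupta preferred on 6+4+3 = 13 ballots; Gupta wins 13–8.
Gupta vs Ivanov: Gupta wins 12–9.
Zhou vs Ahmed: 12 to 9, Zhou.
Zhou–Tanaka: Tanaka 11–10.
Zhou vs Ivanov: 11 to 10, Zhou.
Ahmed vs Tanaka: 4+1+1+4 = 10 for Ahmed, 11 for Tanaka — Tanaka by 11–10.
Ahmed vs Ivanov: Ivanov wins 12–9.
Tanaka vs Ivanov: Tanaka preferred on 3+1+2 = 6 ballots; Ivanov wins 15–6.
Every nominee loses at least once (Quinn loses to Gupta; Gupta loses to Zhou; Zhou loses to Tanaka; Ahmed loses to Quinn; Tanaka loses to Quinn; Ivanov loses to Quinn). The majority relation contains the cycle Quinn > Tanaka > Zhou > Quinn, so there is no Condorcet winner.

none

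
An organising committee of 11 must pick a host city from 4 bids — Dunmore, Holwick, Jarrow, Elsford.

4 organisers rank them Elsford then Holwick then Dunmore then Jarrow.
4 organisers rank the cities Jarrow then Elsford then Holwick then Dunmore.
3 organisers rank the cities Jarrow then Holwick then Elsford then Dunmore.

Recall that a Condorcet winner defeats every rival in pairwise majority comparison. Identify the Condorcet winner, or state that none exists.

Jarrow

Pairwise majorities:
Dunmore–Holwick: Holwick 11–0.
Dunmore vs Jarrow: 4 for Dunmore, 7 for Jarrow — Jarrow by 7–4.
Dunmore vs Elsford: Elsford wins 11–0.
Holwick–Jarrow: Jarrow 7–4.
Holwick vs Elsford: Elsford wins 8–3.
Jarrow vs Elsford: Jarrow preferred on 4+3 = 7 ballots; Jarrow wins 7–4.
Jarrow beats each of Dunmore, Holwick, Elsford — Jarrow is the Condorcet winner.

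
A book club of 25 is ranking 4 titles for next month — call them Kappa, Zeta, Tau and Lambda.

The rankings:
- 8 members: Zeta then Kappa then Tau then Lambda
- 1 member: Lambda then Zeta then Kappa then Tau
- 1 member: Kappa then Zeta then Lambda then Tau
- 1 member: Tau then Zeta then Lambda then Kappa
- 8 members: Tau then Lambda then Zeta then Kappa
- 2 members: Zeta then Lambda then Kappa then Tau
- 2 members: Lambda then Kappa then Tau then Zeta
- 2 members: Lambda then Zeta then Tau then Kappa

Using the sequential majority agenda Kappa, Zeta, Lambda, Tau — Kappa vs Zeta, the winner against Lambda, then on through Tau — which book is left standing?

Round 1: Kappa vs Zeta — 3–22, Zeta advances.
Round 2: Zeta vs Lambda — 12–13, Lambda advances.
Round 3: Lambda vs Tau — 8–17, Tau advances.
The agenda winner is Tau.

Tau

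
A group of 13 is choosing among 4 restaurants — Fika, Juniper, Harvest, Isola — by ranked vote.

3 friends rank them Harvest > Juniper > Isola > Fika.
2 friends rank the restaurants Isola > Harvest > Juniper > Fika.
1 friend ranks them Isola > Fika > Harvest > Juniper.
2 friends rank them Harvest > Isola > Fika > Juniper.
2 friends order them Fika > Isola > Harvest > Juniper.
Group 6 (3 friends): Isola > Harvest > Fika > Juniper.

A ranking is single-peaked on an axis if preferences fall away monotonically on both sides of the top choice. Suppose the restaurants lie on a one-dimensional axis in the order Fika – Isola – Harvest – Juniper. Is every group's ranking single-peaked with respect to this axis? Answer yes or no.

Axis positions: Fika=1, Isola=2, Harvest=3, Juniper=4.
Group 1 (peak Harvest at position 3): ranking walks positions 3-4-2-1, expanding outward from the peak — single-peaked.
Group 2 (peak Isola at position 2): ranking walks positions 2-3-4-1, expanding outward from the peak — single-peaked.
Group 3 (peak Isola at position 2): ranking walks positions 2-1-3-4, expanding outward from the peak — single-peaked.
Group 4 (peak Harvest at position 3): ranking walks positions 3-2-1-4, expanding outward from the peak — single-peaked.
Group 5 (peak Fika at position 1): ranking walks positions 1-2-3-4, expanding outward from the peak — single-peaked.
Group 6 (peak Isola at position 2): ranking walks positions 2-3-1-4, expanding outward from the peak — single-peaked.
Every ranking is single-peaked on this axis.

yes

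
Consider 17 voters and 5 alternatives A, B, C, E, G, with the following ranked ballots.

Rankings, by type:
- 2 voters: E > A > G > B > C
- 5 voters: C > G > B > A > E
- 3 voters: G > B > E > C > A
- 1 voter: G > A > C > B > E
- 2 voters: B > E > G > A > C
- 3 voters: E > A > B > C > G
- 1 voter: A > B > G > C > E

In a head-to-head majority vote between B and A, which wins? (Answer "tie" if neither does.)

B

Ballots ranking B above A: 5 + 3 + 2 = 10.
Ballots ranking A above B: 17 − 10 = 7.
B wins the head-to-head 10–7.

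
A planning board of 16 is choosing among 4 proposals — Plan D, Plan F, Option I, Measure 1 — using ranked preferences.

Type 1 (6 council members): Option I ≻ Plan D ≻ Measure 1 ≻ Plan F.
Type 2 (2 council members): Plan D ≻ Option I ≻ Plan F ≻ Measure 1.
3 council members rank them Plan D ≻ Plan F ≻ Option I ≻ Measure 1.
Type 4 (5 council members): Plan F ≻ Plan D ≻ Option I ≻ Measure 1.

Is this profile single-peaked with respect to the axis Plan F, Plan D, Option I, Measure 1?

yes

Axis positions: Plan F=1, Plan D=2, Option I=3, Measure 1=4.
Type 1 (peak Option I at position 3): ranking walks positions 3-2-4-1, expanding outward from the peak — single-peaked.
Type 2 (peak Plan D at position 2): ranking walks positions 2-3-1-4, expanding outward from the peak — single-peaked.
Type 3 (peak Plan D at position 2): ranking walks positions 2-1-3-4, expanding outward from the peak — single-peaked.
Type 4 (peak Plan F at position 1): ranking walks positions 1-2-3-4, expanding outward from the peak — single-peaked.
Every ranking is single-peaked on this axis.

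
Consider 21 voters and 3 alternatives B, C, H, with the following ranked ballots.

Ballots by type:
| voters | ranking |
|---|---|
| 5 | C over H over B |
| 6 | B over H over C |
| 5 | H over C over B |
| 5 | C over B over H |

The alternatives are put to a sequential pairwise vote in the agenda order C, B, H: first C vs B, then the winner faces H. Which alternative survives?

H

Round 1: C vs B — 15–6, C advances.
Round 2: C vs H — 10–11, H advances.
The agenda winner is H.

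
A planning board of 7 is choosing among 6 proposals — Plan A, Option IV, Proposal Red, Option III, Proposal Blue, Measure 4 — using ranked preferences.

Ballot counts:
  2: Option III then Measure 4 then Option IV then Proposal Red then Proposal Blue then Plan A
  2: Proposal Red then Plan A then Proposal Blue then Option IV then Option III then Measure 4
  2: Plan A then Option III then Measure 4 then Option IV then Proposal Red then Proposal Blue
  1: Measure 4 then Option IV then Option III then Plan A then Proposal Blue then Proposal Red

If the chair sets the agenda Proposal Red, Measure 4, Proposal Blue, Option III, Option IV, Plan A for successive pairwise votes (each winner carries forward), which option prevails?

Plan A

Round 1: Proposal Red vs Measure 4 — 2–5, Measure 4 advances.
Round 2: Measure 4 vs Proposal Blue — 5–2, Measure 4 advances.
Round 3: Measure 4 vs Option III — 1–6, Option III advances.
Round 4: Option III vs Option IV — 4–3, Option III advances.
Round 5: Option III vs Plan A — 3–4, Plan A advances.
Plan A survives the agenda.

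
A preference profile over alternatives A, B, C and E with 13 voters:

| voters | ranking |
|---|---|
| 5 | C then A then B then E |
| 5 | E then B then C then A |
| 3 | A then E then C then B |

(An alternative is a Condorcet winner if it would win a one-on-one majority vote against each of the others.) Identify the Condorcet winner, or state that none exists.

Head-to-head results (13 voters):
A–B: A 8–5.
A vs C: C, 10–3.
A vs E: A wins 8–5.
B–C: C 8–5.
B–E: E 8–5.
C vs E: E wins 8–5.
Every alternative loses at least once (A loses to C; B loses to A; C loses to E; E loses to A). The majority relation contains the cycle A → E → C → A, so there is no Condorcet winner.

none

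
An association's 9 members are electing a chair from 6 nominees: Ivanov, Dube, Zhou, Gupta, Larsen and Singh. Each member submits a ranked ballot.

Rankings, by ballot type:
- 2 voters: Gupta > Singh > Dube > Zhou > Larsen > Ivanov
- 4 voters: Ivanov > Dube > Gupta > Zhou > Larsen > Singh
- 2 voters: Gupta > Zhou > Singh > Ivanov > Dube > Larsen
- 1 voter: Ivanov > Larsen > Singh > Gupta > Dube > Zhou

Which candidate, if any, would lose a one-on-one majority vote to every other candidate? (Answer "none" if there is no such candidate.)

none

Head-to-head results (9 voters):
Ivanov vs Dube: Ivanov is ranked higher on 4+2+1 = 7 ballots, Dube on 2. Ivanov wins 7–2.
Ivanov vs Zhou: Ivanov is ranked higher on 4+1 = 5 ballots, Zhou on 4. Ivanov wins 5–4.
Ivanov vs Gupta: Ivanov, 5–4.
Ivanov–Larsen: Ivanov 7–2.
Ivanov vs Singh: Ivanov preferred on 4+1 = 5 ballots; Ivanov wins 5–4.
Dube–Zhou: Dube 7–2.
Dube–Gupta: Gupta 5–4.
Dube vs Larsen: Dube is ranked higher on 2+4+2 = 8 ballots, Larsen on 1. Dube wins 8–1.
Dube–Singh: Singh 5–4.
Zhou vs Gupta: Zhou preferred on 0 ballots; Gupta wins 9–0.
Zhou vs Larsen: Zhou is ranked higher on 2+4+2 = 8 ballots, Larsen on 1. Zhou wins 8–1.
Zhou vs Singh: Zhou is ranked higher on 4+2 = 6 ballots, Singh on 3. Zhou wins 6–3.
Gupta–Larsen: Gupta 8–1.
Gupta vs Singh: 8 to 1, Gupta.
Larsen–Singh: Larsen 5–4.
Each candidate has at least one pairwise win (Ivanov beats Dube; Dube beats Zhou; Zhou beats Larsen; Gupta beats Dube; Larsen beats Singh; Singh beats Dube) — no Condorcet loser.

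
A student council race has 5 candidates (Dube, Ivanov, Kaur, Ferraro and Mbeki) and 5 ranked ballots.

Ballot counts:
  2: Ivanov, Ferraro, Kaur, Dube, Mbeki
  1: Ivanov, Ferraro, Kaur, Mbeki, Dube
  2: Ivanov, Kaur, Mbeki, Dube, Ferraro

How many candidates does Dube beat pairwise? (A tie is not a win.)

Dube against each rival (5 voters):
Dube vs Ivanov: 0 to 5, Ivanov.
Dube vs Kaur: 0 to 5, Kaur.
Dube vs Ferraro: 2 for Dube, 3 for Ferraro — Ferraro by 3–2.
Dube vs Mbeki: Mbeki, 3–2.
Dube beats no one; loses to Ivanov, Kaur, Ferraro, Mbeki — 0 pairwise wins.

0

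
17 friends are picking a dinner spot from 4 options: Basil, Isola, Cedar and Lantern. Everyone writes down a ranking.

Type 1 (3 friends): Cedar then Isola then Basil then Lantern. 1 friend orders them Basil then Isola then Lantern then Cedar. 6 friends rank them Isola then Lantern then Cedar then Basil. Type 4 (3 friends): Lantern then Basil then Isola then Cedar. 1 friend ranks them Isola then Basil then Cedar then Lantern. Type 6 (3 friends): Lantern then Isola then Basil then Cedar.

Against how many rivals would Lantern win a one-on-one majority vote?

2

Lantern against each rival (17 friends):
Lantern vs Basil: Lantern is ranked higher on 6+3+3 = 12 ballots, Basil on 5. Lantern wins 12–5.
Lantern vs Isola: 3+3 = 6 for Lantern, 11 for Isola — Isola by 11–6.
Lantern vs Cedar: 1+6+3+3 = 13 for Lantern, 4 for Cedar — Lantern by 13–4.
Lantern beats Basil, Cedar; loses to Isola — 2 pairwise wins.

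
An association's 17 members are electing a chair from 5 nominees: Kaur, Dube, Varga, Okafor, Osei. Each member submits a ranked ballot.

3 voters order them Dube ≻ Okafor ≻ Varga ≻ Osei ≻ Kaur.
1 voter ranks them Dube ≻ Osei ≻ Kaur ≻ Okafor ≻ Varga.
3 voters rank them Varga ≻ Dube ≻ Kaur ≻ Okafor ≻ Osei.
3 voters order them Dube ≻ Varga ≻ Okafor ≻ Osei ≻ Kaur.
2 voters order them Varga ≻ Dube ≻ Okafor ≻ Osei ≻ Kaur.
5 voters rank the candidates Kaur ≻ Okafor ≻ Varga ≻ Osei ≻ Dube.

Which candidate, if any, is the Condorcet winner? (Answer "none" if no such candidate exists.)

Pairwise majorities:
Kaur vs Dube: Kaur preferred on 5 ballots; Dube wins 12–5.
Kaur–Varga: Varga 11–6.
Kaur vs Okafor: Kaur, 9–8.
Kaur vs Osei: Osei, 9–8.
Dube vs Varga: 3+1+3 = 7 for Dube, 10 for Varga — Varga by 10–7.
Dube vs Okafor: Dube is ranked higher on 3+1+3+3+2 = 12 ballots, Okafor on 5. Dube wins 12–5.
Dube–Osei: Dube 12–5.
Varga vs Okafor: Varga is ranked higher on 3+3+2 = 8 ballots, Okafor on 9. Okafor wins 9–8.
Varga vs Osei: 3+3+3+2+5 = 16 for Varga, 1 for Osei — Varga by 16–1.
Okafor vs Osei: Okafor wins 16–1.
Every candidate loses at least once (Kaur loses to Dube; Dube loses to Varga; Varga loses to Okafor; Okafor loses to Kaur; Osei loses to Dube). The majority relation contains the cycle Kaur → Okafor → Varga → Kaur, so there is no Condorcet winner.

none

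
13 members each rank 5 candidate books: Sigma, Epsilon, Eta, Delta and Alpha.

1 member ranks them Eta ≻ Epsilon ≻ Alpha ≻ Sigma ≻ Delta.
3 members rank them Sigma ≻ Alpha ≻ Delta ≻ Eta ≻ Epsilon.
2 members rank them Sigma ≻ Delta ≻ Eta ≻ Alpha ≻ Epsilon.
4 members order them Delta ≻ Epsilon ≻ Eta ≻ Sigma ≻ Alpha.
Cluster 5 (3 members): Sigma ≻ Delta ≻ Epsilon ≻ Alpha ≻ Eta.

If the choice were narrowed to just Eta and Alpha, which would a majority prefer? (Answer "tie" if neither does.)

Eta

Ballots ranking Eta above Alpha: 1 + 2 + 4 = 7.
Ballots ranking Alpha above Eta: 13 − 7 = 6.
Eta wins the head-to-head 7–6.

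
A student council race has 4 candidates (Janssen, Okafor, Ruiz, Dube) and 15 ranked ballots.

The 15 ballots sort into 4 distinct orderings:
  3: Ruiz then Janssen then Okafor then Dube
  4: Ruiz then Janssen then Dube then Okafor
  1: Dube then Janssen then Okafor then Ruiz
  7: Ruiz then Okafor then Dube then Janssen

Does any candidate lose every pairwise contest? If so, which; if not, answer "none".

Pairwise majorities:
Janssen–Okafor: Janssen 8–7.
Janssen vs Ruiz: Ruiz wins 14–1.
Janssen vs Dube: 7 to 8, Dube.
Okafor vs Ruiz: Ruiz wins 14–1.
Okafor vs Dube: 3+7 = 10 for Okafor, 5 for Dube — Okafor by 10–5.
Ruiz vs Dube: Ruiz, 14–1.
Each candidate has at least one pairwise win (Janssen beats Okafor; Okafor beats Dube; Ruiz beats Janssen; Dube beats Janssen) — no Condorcet loser.

none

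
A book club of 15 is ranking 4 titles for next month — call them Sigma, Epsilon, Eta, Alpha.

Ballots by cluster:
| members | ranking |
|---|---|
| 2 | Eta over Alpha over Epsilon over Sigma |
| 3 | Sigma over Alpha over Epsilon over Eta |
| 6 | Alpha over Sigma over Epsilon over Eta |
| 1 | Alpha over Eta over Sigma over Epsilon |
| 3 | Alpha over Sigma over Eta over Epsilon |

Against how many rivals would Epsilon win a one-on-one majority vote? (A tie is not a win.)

Epsilon against each rival (15 members):
Epsilon vs Sigma: Epsilon is ranked higher on 2 ballots, Sigma on 13. Sigma wins 13–2.
Epsilon–Eta: Epsilon 9–6.
Epsilon–Alpha: Alpha 15–0.
Epsilon beats Eta; loses to Sigma, Alpha — 1 pairwise win.

1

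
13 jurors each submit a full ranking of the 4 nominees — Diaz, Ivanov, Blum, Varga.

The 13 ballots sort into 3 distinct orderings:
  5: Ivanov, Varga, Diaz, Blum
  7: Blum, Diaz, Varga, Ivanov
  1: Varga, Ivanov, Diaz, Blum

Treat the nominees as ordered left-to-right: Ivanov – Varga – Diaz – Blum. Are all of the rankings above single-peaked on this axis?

yes

Axis positions: Ivanov=1, Varga=2, Diaz=3, Blum=4.
Faction 1 (peak Ivanov at position 1): ranking walks positions 1-2-3-4, expanding outward from the peak — single-peaked.
Faction 2 (peak Blum at position 4): ranking walks positions 4-3-2-1, expanding outward from the peak — single-peaked.
Faction 3 (peak Varga at position 2): ranking walks positions 2-1-3-4, expanding outward from the peak — single-peaked.
Every ranking is single-peaked on this axis.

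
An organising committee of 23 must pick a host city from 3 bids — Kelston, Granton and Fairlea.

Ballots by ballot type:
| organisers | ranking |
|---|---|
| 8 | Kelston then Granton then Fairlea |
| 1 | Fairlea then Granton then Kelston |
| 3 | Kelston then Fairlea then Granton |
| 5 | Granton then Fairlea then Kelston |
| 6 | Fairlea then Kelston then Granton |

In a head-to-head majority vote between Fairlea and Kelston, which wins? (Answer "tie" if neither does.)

Fairlea

Ballots ranking Fairlea above Kelston: 1 + 5 + 6 = 12.
Ballots ranking Kelston above Fairlea: 23 − 12 = 11.
Fairlea wins the head-to-head 12–11.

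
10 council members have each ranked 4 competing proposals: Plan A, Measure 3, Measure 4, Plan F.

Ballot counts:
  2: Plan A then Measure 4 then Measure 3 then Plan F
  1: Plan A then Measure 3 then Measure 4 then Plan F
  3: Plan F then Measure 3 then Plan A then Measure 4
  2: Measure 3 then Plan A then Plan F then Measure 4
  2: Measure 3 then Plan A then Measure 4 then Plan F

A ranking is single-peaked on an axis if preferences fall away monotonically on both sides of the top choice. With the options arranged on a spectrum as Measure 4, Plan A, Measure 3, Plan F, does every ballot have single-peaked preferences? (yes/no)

yes

Axis positions: Measure 4=1, Plan A=2, Measure 3=3, Plan F=4.
Cluster 1 (peak Plan A at position 2): ranking walks positions 2-1-3-4, expanding outward from the peak — single-peaked.
Cluster 2 (peak Plan A at position 2): ranking walks positions 2-3-1-4, expanding outward from the peak — single-peaked.
Cluster 3 (peak Plan F at position 4): ranking walks positions 4-3-2-1, expanding outward from the peak — single-peaked.
Cluster 4 (peak Measure 3 at position 3): ranking walks positions 3-2-4-1, expanding outward from the peak — single-peaked.
Cluster 5 (peak Measure 3 at position 3): ranking walks positions 3-2-1-4, expanding outward from the peak — single-peaked.
Every ranking is single-peaked on this axis.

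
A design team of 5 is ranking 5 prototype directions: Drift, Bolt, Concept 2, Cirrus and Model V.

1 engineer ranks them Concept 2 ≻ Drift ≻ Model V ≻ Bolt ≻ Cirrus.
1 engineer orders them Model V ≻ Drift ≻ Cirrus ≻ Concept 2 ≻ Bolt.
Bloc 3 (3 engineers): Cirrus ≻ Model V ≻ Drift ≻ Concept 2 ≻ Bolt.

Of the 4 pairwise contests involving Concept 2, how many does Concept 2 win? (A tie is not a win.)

1

Concept 2 against each rival (5 engineers):
Concept 2 vs Drift: Drift wins 4–1.
Concept 2 vs Bolt: Concept 2 is ranked higher on 1+1+3 = 5 ballots, Bolt on 0. Concept 2 wins 5–0.
Concept 2 vs Cirrus: 1 for Concept 2, 4 for Cirrus — Cirrus by 4–1.
Concept 2 vs Model V: Model V wins 4–1.
Concept 2 beats Bolt; loses to Drift, Cirrus, Model V — 1 pairwise win.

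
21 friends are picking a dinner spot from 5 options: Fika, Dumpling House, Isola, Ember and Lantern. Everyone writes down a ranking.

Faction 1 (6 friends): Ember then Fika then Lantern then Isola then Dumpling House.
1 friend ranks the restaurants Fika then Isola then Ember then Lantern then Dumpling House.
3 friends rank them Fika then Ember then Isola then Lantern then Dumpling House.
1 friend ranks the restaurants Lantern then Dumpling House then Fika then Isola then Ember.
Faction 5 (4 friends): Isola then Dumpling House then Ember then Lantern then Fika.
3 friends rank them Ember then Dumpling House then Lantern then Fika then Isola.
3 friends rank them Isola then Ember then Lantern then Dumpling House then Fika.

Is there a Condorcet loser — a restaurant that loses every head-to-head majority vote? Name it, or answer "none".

none

Head-to-head results (21 friends):
Fika vs Dumpling House: Dumpling House wins 11–10.
Fika vs Isola: Fika, 14–7.
Fika vs Ember: Ember wins 16–5.
Fika vs Lantern: 6+1+3 = 10 for Fika, 11 for Lantern — Lantern by 11–10.
Dumpling House vs Isola: 4 to 17, Isola.
Dumpling House vs Ember: 5 to 16, Ember.
Dumpling House vs Lantern: Lantern wins 14–7.
Isola vs Ember: 1+1+4+3 = 9 for Isola, 12 for Ember — Ember by 12–9.
Isola vs Lantern: Isola wins 11–10.
Ember vs Lantern: Ember preferred on 6+1+3+4+3+3 = 20 ballots; Ember wins 20–1.
Every restaurant wins at least one matchup (Fika beats Isola; Dumpling House beats Fika; Isola beats Dumpling House; Ember beats Fika; Lantern beats Fika), so there is no Condorcet loser.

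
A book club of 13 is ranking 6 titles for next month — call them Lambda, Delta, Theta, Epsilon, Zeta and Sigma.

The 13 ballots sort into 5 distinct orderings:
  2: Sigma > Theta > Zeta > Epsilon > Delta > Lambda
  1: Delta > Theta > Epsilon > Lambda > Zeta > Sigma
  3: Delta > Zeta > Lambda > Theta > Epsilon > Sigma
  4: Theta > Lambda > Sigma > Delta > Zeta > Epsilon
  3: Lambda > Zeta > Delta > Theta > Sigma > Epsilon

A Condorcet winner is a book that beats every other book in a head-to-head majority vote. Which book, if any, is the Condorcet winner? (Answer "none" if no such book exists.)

none

Check each pair by majority over 13 ballots:
Lambda vs Delta: Lambda, 7–6.
Lambda vs Theta: Theta, 7–6.
Lambda–Epsilon: Lambda 10–3.
Lambda–Zeta: Lambda 8–5.
Lambda vs Sigma: Lambda wins 11–2.
Delta vs Theta: Delta, 7–6.
Delta vs Epsilon: Delta wins 11–2.
Delta vs Zeta: Delta wins 8–5.
Delta–Sigma: Delta 7–6.
Theta vs Epsilon: Theta, 13–0.
Theta–Zeta: Theta 7–6.
Theta–Sigma: Theta 11–2.
Epsilon vs Zeta: Zeta, 12–1.
Epsilon vs Sigma: Sigma wins 9–4.
Zeta–Sigma: Zeta 7–6.
Each book drops at least one matchup (Lambda loses to Theta; Delta loses to Lambda; Theta loses to Delta; Epsilon loses to Lambda; Zeta loses to Lambda; Sigma loses to Lambda); the cycle Lambda beats Delta beats Theta beats Lambda rules out a Condorcet winner.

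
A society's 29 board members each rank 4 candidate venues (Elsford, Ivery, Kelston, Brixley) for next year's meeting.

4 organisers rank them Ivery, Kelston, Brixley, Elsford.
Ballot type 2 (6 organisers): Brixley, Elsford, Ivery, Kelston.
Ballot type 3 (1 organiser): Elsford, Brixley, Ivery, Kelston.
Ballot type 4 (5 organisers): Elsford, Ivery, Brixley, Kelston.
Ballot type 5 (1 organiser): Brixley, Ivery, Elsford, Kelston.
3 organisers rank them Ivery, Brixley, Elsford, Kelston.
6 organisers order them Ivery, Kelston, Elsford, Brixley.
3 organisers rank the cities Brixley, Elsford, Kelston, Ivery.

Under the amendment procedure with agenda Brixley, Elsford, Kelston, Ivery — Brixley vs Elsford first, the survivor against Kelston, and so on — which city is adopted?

Round 1: Brixley vs Elsford — 17–12, Brixley advances.
Round 2: Brixley vs Kelston — 19–10, Brixley advances.
Round 3: Brixley vs Ivery — 11–18, Ivery advances.
The agenda winner is Ivery.

Ivery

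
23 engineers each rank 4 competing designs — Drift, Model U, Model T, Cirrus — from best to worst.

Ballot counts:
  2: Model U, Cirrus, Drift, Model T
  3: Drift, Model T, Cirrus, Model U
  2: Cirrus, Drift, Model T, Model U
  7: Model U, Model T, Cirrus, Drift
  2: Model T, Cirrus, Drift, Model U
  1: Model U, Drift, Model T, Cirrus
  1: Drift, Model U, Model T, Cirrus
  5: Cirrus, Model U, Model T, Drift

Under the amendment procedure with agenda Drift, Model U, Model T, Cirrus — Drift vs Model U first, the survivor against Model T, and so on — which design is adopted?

Cirrus

Round 1: Drift vs Model U — 8–15, Model U advances.
Round 2: Model U vs Model T — 16–7, Model U advances.
Round 3: Model U vs Cirrus — 11–12, Cirrus advances.
Cirrus survives the agenda.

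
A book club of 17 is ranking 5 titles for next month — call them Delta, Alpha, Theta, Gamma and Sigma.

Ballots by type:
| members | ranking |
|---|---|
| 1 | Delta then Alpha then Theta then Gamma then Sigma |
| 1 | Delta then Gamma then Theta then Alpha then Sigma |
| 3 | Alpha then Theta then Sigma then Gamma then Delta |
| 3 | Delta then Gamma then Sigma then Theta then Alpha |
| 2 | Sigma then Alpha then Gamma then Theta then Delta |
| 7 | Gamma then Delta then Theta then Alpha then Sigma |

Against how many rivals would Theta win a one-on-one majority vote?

Theta against each rival (17 members):
Theta vs Delta: Theta is ranked higher on 3+2 = 5 ballots, Delta on 12. Delta wins 12–5.
Theta vs Alpha: Theta, 11–6.
Theta vs Gamma: Gamma wins 13–4.
Theta vs Sigma: Theta is ranked higher on 1+1+3+7 = 12 ballots, Sigma on 5. Theta wins 12–5.
Theta beats Alpha, Sigma; loses to Delta, Gamma — 2 pairwise wins.

2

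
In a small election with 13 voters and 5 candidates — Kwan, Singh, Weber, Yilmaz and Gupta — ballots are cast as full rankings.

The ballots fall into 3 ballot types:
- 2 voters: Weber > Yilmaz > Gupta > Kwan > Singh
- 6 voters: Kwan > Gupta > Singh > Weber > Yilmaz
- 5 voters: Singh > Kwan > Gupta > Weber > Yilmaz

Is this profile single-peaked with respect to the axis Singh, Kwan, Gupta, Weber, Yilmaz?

Axis positions: Singh=1, Kwan=2, Gupta=3, Weber=4, Yilmaz=5.
Ballot type 1 (peak Weber at position 4): ranking walks positions 4-5-3-2-1, expanding outward from the peak — single-peaked.
Ballot type 2 (peak Kwan at position 2): ranking walks positions 2-3-1-4-5, expanding outward from the peak — single-peaked.
Ballot type 3 (peak Singh at position 1): ranking walks positions 1-2-3-4-5, expanding outward from the peak — single-peaked.
Every ranking is single-peaked on this axis.

yes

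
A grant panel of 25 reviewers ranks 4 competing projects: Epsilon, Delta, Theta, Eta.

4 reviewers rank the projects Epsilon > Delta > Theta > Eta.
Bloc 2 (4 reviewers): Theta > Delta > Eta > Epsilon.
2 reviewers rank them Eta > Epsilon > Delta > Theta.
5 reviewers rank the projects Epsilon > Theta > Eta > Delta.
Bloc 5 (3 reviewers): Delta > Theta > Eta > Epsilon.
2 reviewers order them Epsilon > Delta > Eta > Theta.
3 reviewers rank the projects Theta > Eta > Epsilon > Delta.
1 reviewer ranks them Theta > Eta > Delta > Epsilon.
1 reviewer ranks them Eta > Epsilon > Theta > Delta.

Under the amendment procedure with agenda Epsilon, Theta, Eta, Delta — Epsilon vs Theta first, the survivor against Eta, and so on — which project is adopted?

Round 1: Epsilon vs Theta — 14–11, Epsilon advances.
Round 2: Epsilon vs Eta — 11–14, Eta advances.
Round 3: Eta vs Delta — 12–13, Delta advances.
Delta survives the agenda.

Delta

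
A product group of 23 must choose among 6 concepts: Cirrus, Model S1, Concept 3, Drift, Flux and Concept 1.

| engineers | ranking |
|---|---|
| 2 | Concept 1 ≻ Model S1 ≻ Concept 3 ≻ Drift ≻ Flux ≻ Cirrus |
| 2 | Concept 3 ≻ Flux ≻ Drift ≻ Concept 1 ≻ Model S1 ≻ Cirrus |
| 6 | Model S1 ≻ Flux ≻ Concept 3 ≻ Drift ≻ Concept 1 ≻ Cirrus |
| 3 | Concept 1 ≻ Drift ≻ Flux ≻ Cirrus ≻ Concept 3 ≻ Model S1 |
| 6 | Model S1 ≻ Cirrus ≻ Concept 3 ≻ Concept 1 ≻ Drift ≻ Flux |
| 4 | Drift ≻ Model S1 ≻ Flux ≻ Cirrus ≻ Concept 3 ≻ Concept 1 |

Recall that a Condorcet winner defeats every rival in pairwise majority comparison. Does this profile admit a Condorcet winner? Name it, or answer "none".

Model S1

Pairwise majorities:
Cirrus vs Model S1: Model S1 wins 20–3.
Cirrus–Concept 3: Cirrus 13–10.
Cirrus vs Drift: Drift wins 17–6.
Cirrus vs Flux: Flux, 17–6.
Cirrus–Concept 1: Concept 1 13–10.
Model S1 vs Concept 3: Model S1 wins 18–5.
Model S1 vs Drift: Model S1 wins 14–9.
Model S1 vs Flux: Model S1 wins 18–5.
Model S1 vs Concept 1: Model S1 wins 16–7.
Concept 3 vs Drift: Concept 3 wins 16–7.
Concept 3 vs Flux: Flux, 13–10.
Concept 3 vs Concept 1: Concept 3 wins 18–5.
Drift vs Flux: Drift, 15–8.
Drift–Concept 1: Drift 12–11.
Flux vs Concept 1: Flux wins 12–11.
Model S1 defeats every rival head-to-head and is the Condorcet winner.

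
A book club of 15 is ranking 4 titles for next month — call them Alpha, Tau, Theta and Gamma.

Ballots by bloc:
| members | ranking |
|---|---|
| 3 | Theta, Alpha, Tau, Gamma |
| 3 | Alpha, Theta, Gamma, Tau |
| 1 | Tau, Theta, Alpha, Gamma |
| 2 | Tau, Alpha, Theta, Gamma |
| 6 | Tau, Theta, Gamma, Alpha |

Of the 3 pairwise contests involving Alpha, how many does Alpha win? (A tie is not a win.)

1

Alpha against each rival (15 members):
Alpha vs Tau: Tau wins 9–6.
Alpha vs Theta: Theta, 10–5.
Alpha vs Gamma: Alpha is ranked higher on 3+3+1+2 = 9 ballots, Gamma on 6. Alpha wins 9–6.
Alpha beats Gamma; loses to Tau, Theta — 1 pairwise win.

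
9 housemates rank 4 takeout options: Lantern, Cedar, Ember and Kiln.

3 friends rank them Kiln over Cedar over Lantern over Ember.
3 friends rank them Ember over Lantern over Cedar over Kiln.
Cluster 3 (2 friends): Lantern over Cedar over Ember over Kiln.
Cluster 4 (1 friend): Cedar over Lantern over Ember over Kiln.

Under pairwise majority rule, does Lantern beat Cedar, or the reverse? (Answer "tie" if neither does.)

Ballots ranking Lantern above Cedar: 3 + 2 = 5.
Ballots ranking Cedar above Lantern: 9 − 5 = 4.
Lantern wins the head-to-head 5–4.

Lantern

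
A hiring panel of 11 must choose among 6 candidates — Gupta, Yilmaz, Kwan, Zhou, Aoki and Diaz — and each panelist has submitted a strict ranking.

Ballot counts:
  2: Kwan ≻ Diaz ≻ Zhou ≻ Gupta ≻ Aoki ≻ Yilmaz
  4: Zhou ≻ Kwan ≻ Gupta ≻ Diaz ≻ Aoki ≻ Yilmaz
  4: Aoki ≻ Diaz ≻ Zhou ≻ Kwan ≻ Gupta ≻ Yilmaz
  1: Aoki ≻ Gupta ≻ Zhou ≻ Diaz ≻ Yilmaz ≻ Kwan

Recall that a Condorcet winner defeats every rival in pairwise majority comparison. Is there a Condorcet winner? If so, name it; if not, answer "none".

none

Check each pair by majority over 11 ballots:
Gupta–Yilmaz: Gupta 11–0.
Gupta vs Kwan: Kwan wins 10–1.
Gupta vs Zhou: 1 to 10, Zhou.
Gupta vs Aoki: Gupta preferred on 2+4 = 6 ballots; Gupta wins 6–5.
Gupta–Diaz: Diaz 6–5.
Yilmaz vs Kwan: Yilmaz preferred on 1 ballot; Kwan wins 10–1.
Yilmaz vs Zhou: Yilmaz is ranked higher on 0 ballots, Zhou on 11. Zhou wins 11–0.
Yilmaz vs Aoki: Yilmaz is ranked higher on 0 ballots, Aoki on 11. Aoki wins 11–0.
Yilmaz vs Diaz: Diaz, 11–0.
Kwan vs Zhou: Zhou, 9–2.
Kwan vs Aoki: 6 to 5, Kwan.
Kwan vs Diaz: Kwan preferred on 2+4 = 6 ballots; Kwan wins 6–5.
Zhou vs Aoki: 6 to 5, Zhou.
Zhou vs Diaz: Diaz wins 6–5.
Aoki vs Diaz: 5 to 6, Diaz.
Every candidate loses at least once (Gupta loses to Kwan; Yilmaz loses to Gupta; Kwan loses to Zhou; Zhou loses to Diaz; Aoki loses to Gupta; Diaz loses to Kwan). The majority relation contains the cycle Kwan beats Diaz beats Zhou beats Kwan, so there is no Condorcet winner.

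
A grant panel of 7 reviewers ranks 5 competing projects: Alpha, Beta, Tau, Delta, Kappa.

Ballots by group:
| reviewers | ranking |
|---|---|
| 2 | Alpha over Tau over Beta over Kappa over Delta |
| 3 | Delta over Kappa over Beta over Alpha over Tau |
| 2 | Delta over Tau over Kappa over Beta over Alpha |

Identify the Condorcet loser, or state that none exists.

Pairwise majorities:
Alpha vs Beta: 2 to 5, Beta.
Alpha–Tau: Alpha 5–2.
Alpha vs Delta: Delta wins 5–2.
Alpha vs Kappa: Alpha is ranked higher on 2 ballots, Kappa on 5. Kappa wins 5–2.
Beta vs Tau: 3 for Beta, 4 for Tau — Tau by 4–3.
Beta vs Delta: Delta, 5–2.
Beta vs Kappa: Kappa wins 5–2.
Tau vs Delta: Delta, 5–2.
Tau vs Kappa: Tau wins 4–3.
Delta–Kappa: Delta 5–2.
Each project has at least one pairwise win (Alpha beats Tau; Beta beats Alpha; Tau beats Beta; Delta beats Alpha; Kappa beats Alpha) — no Condorcet loser.

none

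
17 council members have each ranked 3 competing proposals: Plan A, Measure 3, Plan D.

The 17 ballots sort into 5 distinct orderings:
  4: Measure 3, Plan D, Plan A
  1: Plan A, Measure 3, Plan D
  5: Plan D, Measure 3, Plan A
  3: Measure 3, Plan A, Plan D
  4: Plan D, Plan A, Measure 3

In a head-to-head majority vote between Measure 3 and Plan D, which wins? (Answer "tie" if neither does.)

Plan D

Ballots ranking Measure 3 above Plan D: 4 + 1 + 3 = 8.
Ballots ranking Plan D above Measure 3: 17 − 8 = 9.
Plan D wins the head-to-head 9–8.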